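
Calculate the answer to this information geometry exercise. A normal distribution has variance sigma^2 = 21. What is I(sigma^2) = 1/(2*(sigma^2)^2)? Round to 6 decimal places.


Fisher information for variance: I(sigma^2) = 1/(2*sigma^4).
sigma^2 = 21, so sigma^4 = 441.
I = 1/(2*441) = 1/882 = 0.001134

0.001134


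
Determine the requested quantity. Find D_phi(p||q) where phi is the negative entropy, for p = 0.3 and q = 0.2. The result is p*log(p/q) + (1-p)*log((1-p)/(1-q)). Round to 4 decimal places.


Bregman divergence with negative entropy generator:
D = p*log(p/q) + (1-p)*log((1-p)/(1-q)).
p = 0.3, q = 0.2.
p*log(p/q) = 0.3*log(0.3/0.2) = 0.12164.
(1-p)*log((1-p)/(1-q)) = 0.7*log(0.7/0.8) = -0.093472.
D = 0.12164 + -0.093472 = 0.0282

0.0282


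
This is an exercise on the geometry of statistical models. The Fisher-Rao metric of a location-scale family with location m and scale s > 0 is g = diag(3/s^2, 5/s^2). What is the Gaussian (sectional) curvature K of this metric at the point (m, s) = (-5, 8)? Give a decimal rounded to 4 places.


The metric has the form g = (A dm^2 + B ds^2)/s^2 with A = 3, B = 5.
Substitute u = sqrt(A/B)*m: g = B*(du^2 + ds^2)/s^2, i.e. B times the
Poincare upper half-plane metric, which has constant Gaussian curvature -1.
Scaling a 2D metric by a constant c divides the Gaussian curvature by c,
so K = -1/B = -1/(5) = -0.2000 everywhere (the point (m, s) = (-5, 8) is irrelevant:
the curvature is constant).
The requested Gaussian curvature is K = -0.2000.

-0.2000


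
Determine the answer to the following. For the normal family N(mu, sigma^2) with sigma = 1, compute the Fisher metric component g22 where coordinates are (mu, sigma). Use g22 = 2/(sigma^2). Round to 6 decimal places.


For the 2-parameter normal family, the Fisher metric has:
  g11 = 1/sigma^2, g22 = 2/sigma^2.
sigma = 1, sigma^2 = 1.
g22 = 2.000000

2.000000


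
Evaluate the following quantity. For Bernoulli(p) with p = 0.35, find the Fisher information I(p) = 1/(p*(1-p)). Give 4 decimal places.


For Bernoulli(p), Fisher information is I(p) = 1/(p*(1-p)).
p = 0.35, 1-p = 0.65.
p*(1-p) = 0.2275.
I(p) = 1/0.2275 = 4.3956

4.3956


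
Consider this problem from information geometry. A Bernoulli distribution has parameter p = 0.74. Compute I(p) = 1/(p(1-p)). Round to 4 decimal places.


For Bernoulli(p), Fisher information is I(p) = 1/(p*(1-p)).
p = 0.74, 1-p = 0.26.
p*(1-p) = 0.1924.
I(p) = 1/0.1924 = 5.1975

5.1975


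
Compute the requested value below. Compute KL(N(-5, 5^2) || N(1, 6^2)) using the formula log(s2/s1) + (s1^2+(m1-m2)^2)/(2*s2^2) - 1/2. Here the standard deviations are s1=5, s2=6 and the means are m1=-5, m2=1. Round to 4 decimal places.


KL divergence between normal distributions:
KL = log(s2/s1) + (s1^2 + (m1-m2)^2)/(2*s2^2) - 1/2.
log(6/5) = 0.182322.
(5^2 + (-5-1)^2)/(2*6^2) = (25 + 36)/72 = 0.847222.
KL = 0.182322 + 0.847222 - 0.5 = 0.5295

0.5295


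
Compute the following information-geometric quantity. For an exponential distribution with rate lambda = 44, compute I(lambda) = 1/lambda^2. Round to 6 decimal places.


Fisher information for exponential: I(lambda) = 1/lambda^2.
lambda = 44, lambda^2 = 1936.
I = 1/1936 = 0.000517

0.000517


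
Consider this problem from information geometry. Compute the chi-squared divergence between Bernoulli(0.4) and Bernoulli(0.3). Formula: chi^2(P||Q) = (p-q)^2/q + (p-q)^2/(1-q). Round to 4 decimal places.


Chi-squared divergence between Bernoulli distributions:
chi^2 = (p-q)^2/q + (p-q)^2/(1-q).
p = 0.4, q = 0.3, p-q = 0.1.
(p-q)^2 = 0.01.
term1 = 0.01/0.3 = 0.033333.
term2 = 0.01/0.7 = 0.014286.
chi^2 = 0.033333 + 0.014286 = 0.0476

0.0476


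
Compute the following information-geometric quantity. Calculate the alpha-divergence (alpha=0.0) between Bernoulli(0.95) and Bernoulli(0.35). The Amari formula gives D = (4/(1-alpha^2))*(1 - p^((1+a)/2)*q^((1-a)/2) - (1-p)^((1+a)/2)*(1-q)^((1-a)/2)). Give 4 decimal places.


Amari alpha-divergence:
D = (4/(1-alpha^2))*(1 - p^((1+a)/2)*q^((1-a)/2) - (1-p)^((1+a)/2)*(1-q)^((1-a)/2)).
alpha = 0.0, p = 0.95, q = 0.35.
e1 = (1+alpha)/2 = 0.5, e2 = (1-alpha)/2 = 0.5.
t1 = p^e1 * q^e2 = 0.95^0.5 * 0.35^0.5 = 0.576628.
t2 = (1-p)^e1 * (1-q)^e2 = 0.05^0.5 * 0.65^0.5 = 0.180278.
4/(1-alpha^2) = 4.0.
D = 4.0*(1 - 0.576628 - 0.180278) = 0.9724

0.9724


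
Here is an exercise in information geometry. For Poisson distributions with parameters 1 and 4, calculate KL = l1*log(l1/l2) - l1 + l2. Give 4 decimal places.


KL divergence for Poisson:
KL = l1*log(l1/l2) - l1 + l2.
l1 = 1, l2 = 4.
log(1/4) = -1.386294.
l1*log(l1/l2) = 1 * -1.386294 = -1.386294.
KL = -1.386294 - 1 + 4 = 1.6137

1.6137


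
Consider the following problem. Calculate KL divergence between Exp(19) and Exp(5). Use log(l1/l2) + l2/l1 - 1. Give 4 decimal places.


KL divergence for exponential family:
KL = log(l1/l2) + l2/l1 - 1.
log(19/5) = 1.335001.
5/19 = 0.263158.
KL = 1.335001 + 0.263158 - 1 = 0.5982

0.5982


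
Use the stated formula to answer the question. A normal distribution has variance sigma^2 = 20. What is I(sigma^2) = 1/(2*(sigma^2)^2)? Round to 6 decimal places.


Fisher information for variance: I(sigma^2) = 1/(2*sigma^4).
sigma^2 = 20, so sigma^4 = 400.
I = 1/(2*400) = 1/800 = 0.001250

0.001250


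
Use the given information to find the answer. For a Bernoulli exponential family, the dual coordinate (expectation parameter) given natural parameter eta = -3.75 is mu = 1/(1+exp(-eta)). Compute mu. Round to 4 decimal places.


Dual coordinate (expectation parameter) for Bernoulli:
mu = 1/(1+exp(-eta)).
eta = -3.75.
exp(-eta) = exp(3.75) = 42.521082.
mu = 1/(1+42.521082) = 0.0230

0.0230


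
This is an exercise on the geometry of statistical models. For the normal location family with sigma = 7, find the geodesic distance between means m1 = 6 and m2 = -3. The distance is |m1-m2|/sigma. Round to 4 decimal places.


On the fixed-variance normal subfamily, geodesic distance = |m1-m2|/sigma.
|6 - -3| = 9.
sigma = 7.
d = 9/7 = 1.2857

1.2857


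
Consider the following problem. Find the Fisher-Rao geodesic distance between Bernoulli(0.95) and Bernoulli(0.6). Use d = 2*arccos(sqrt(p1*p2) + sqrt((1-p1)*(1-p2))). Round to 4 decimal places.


Geodesic distance on Bernoulli manifold:
d(p1,p2) = 2*arccos(sqrt(p1*p2) + sqrt((1-p1)*(1-p2))).
sqrt(p1*p2) = sqrt(0.95*0.6) = 0.754983.
sqrt((1-p1)*(1-p2)) = sqrt(0.05*0.4) = 0.141421.
arg = 0.754983 + 0.141421 = 0.896405.
d = 2*arccos(0.896405) = 0.9184

0.9184


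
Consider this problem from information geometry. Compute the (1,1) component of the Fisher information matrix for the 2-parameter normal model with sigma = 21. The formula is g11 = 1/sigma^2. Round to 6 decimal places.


For the 2-parameter normal family, the Fisher metric has:
  g11 = 1/sigma^2, g22 = 2/sigma^2.
sigma = 21, sigma^2 = 441.
g11 = 0.002268

0.002268


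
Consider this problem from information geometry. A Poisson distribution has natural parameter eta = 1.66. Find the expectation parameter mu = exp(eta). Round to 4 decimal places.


Expectation parameter for Poisson exponential family:
mu = exp(eta).
eta = 1.66.
mu = exp(1.66) = 5.2593

5.2593


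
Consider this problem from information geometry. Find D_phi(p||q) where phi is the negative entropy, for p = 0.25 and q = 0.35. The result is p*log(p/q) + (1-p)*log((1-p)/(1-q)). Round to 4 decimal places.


Bregman divergence with negative entropy generator:
D = p*log(p/q) + (1-p)*log((1-p)/(1-q)).
p = 0.25, q = 0.35.
p*log(p/q) = 0.25*log(0.25/0.35) = -0.084118.
(1-p)*log((1-p)/(1-q)) = 0.75*log(0.75/0.65) = 0.107326.
D = -0.084118 + 0.107326 = 0.0232

0.0232


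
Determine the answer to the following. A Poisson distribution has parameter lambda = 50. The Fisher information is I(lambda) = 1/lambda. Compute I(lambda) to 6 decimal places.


Fisher information for Poisson: I(lambda) = 1/lambda.
lambda = 50.
I(lambda) = 1/50 = 0.020000

0.020000


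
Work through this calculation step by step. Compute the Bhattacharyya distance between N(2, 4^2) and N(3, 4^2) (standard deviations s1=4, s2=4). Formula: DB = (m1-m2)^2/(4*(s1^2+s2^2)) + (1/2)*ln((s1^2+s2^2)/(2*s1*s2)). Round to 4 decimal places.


Bhattacharyya distance between two Gaussians:
DB = (m1-m2)^2/(4*(s1^2+s2^2)) + (1/2)*ln((s1^2+s2^2)/(2*s1*s2)).
(m1-m2)^2 = (-1)^2 = 1.
s1^2+s2^2 = 16 + 16 = 32.
term1 = 1/128 = 0.007812.
term2 = 0.5*ln(32/32.0) = 0.0.
DB = 0.007812 + 0.0 = 0.0078

0.0078


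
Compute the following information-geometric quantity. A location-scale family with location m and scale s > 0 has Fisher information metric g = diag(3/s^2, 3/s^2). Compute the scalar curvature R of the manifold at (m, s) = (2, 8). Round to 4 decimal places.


The metric has the form g = (A dm^2 + B ds^2)/s^2 with A = 3, B = 3.
Substitute u = sqrt(A/B)*m: g = B*(du^2 + ds^2)/s^2, i.e. B times the
Poincare upper half-plane metric, which has constant Gaussian curvature -1.
Scaling a 2D metric by a constant c divides the Gaussian curvature by c,
so K = -1/B = -1/(3) = -0.3333 everywhere (the point (m, s) = (2, 8) is irrelevant:
the curvature is constant).
Scalar curvature in dimension 2: R = 2K = -2/(3) = -0.6667.

-0.6667


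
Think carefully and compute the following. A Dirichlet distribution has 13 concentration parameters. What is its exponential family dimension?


Exponential family dimension calculation:
Dirichlet with 13 components has 13 natural parameters.

13


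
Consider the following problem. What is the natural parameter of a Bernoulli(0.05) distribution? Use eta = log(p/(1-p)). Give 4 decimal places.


Natural parameter for Bernoulli: eta = log(p/(1-p)).
p = 0.05, 1-p = 0.95.
p/(1-p) = 0.052632.
eta = log(0.052632) = -2.9444

-2.9444


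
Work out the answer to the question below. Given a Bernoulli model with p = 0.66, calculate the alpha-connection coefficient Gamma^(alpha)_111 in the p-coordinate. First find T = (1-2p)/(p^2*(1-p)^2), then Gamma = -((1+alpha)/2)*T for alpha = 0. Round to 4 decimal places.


Skewness (Amari-Chentsov) tensor: T = (1-2p)/(p^2*(1-p)^2).
p = 0.66, 1-2p = -0.32, p^2 = 0.4356, (1-p)^2 = 0.1156.
T = -0.32/(0.4356 * 0.1156) = -6.354835.
In the p-coordinate, Gamma^(alpha) = Gamma^(0) - (alpha/2)*T with Gamma^(0) = (1/2)*g'(p) = -T/2,
so Gamma^(alpha) = -((1+alpha)/2)*T.
alpha = 0, -(1+alpha)/2 = -0.5.
Gamma = -0.5 * -6.354835 = 3.1774

3.1774


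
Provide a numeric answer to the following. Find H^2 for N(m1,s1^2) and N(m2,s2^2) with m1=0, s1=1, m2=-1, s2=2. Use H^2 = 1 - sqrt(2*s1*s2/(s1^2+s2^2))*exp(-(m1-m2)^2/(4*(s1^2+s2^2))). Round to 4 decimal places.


Squared Hellinger distance for Gaussians:
H^2 = 1 - sqrt(2*s1*s2/(s1^2+s2^2)) * exp(-(m1-m2)^2/(4*(s1^2+s2^2))).
s1^2 = 1, s2^2 = 4, s1^2+s2^2 = 5.
sqrt(2*1*2/(5)) = 0.894427.
(m1-m2)^2 = (1)^2 = 1.
exp(-1/(4*5)) = exp(-0.05) = 0.951229.
H^2 = 1 - 0.894427*0.951229 = 0.1492

0.1492


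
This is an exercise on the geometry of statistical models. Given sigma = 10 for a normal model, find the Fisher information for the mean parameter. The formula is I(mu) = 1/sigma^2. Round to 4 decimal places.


The Fisher information for the mean of a normal distribution is I(mu) = 1/sigma^2.
sigma = 10, so sigma^2 = 100.
I(mu) = 1/100 = 0.0100

0.0100


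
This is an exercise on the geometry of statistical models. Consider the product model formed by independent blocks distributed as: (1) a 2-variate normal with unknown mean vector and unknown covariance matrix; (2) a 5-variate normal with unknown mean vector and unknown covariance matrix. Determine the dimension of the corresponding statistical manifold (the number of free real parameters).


The dimension of a statistical manifold equals the number of free
(independent) real parameters of the model. For a product of independent
blocks the parameter counts add.
- 2-variate normal: 2 (mean) + 2*3/2 = 3 (symmetric covariance) = 5.
- 5-variate normal: 5 (mean) + 5*6/2 = 15 (symmetric covariance) = 20.
Total = 5 + 20 = 25.
Dimension = 25

25


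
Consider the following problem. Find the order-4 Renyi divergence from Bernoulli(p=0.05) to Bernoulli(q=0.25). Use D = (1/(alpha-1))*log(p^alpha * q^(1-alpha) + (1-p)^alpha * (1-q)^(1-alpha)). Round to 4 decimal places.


Renyi divergence of order alpha between Bernoulli distributions:
D = (1/(alpha-1))*log(p^alpha * q^(1-alpha) + (1-p)^alpha * (1-q)^(1-alpha)).
alpha = 4, p = 0.05, q = 0.25.
p^alpha * q^(1-alpha) = 0.05^4 * 0.25^-3 = 0.0004.
(1-p)^alpha * (1-q)^(1-alpha) = 0.95^4 * 0.75^-3 = 1.930681.
sum = 0.0004 + 1.930681 = 1.931081.
D = (1/3)*log(1.931081) = 0.2194

0.2194


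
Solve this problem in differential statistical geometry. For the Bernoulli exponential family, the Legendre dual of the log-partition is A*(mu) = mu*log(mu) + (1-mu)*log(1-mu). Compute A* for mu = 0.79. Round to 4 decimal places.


Legendre transform for Bernoulli:
A*(mu) = mu*log(mu) + (1-mu)*log(1-mu).
mu = 0.79, 1-mu = 0.21.
mu*log(mu) = 0.79*log(0.79) = -0.186221.
(1-mu)*log(1-mu) = 0.21*log(0.21) = -0.327736.
A* = -0.186221 + -0.327736 = -0.5140

-0.5140


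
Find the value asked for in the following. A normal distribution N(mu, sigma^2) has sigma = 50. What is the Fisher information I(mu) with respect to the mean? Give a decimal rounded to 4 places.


The Fisher information for the mean of a normal distribution is I(mu) = 1/sigma^2.
sigma = 50, so sigma^2 = 2500.
I(mu) = 1/2500 = 0.0004

0.0004


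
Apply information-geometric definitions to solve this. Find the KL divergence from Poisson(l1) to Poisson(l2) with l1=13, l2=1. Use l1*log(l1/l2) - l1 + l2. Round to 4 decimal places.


KL divergence for Poisson:
KL = l1*log(l1/l2) - l1 + l2.
l1 = 13, l2 = 1.
log(13/1) = 2.564949.
l1*log(l1/l2) = 13 * 2.564949 = 33.344342.
KL = 33.344342 - 13 + 1 = 21.3443

21.3443


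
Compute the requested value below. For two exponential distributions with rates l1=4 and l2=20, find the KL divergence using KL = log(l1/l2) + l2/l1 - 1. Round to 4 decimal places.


KL divergence for exponential family:
KL = log(l1/l2) + l2/l1 - 1.
log(4/20) = -1.609438.
20/4 = 5.0.
KL = -1.609438 + 5.0 - 1 = 2.3906

2.3906


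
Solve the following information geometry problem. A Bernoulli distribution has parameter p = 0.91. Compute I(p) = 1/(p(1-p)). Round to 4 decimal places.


For Bernoulli(p), Fisher information is I(p) = 1/(p*(1-p)).
p = 0.91, 1-p = 0.09.
p*(1-p) = 0.0819.
I(p) = 1/0.0819 = 12.2100

12.2100


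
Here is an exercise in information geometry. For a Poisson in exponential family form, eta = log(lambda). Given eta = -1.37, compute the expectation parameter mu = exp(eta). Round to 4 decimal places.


Expectation parameter for Poisson exponential family:
mu = exp(eta).
eta = -1.37.
mu = exp(-1.37) = 0.2541

0.2541


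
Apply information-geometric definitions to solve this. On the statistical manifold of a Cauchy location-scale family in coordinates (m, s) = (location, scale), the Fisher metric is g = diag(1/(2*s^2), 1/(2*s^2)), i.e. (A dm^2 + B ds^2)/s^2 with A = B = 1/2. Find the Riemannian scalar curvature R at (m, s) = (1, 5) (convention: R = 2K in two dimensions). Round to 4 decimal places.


The metric has the form g = (A dm^2 + B ds^2)/s^2 with A = 1/2, B = 1/2.
Substitute u = sqrt(A/B)*m: g = B*(du^2 + ds^2)/s^2, i.e. B times the
Poincare upper half-plane metric, which has constant Gaussian curvature -1.
Scaling a 2D metric by a constant c divides the Gaussian curvature by c,
so K = -1/B = -1/(1/2) = -2.0000 everywhere (the point (m, s) = (1, 5) is irrelevant:
the curvature is constant).
Scalar curvature in dimension 2: R = 2K = -2/(1/2) = -4.0000.

-4.0000


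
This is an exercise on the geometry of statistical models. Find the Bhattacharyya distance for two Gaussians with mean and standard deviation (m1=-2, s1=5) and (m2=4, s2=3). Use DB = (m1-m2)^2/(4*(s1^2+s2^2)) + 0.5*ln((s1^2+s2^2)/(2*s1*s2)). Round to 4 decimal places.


Bhattacharyya distance between two Gaussians:
DB = (m1-m2)^2/(4*(s1^2+s2^2)) + (1/2)*ln((s1^2+s2^2)/(2*s1*s2)).
(m1-m2)^2 = (-6)^2 = 36.
s1^2+s2^2 = 25 + 9 = 34.
term1 = 36/136 = 0.264706.
term2 = 0.5*ln(34/30.0) = 0.062582.
DB = 0.264706 + 0.062582 = 0.3273

0.3273


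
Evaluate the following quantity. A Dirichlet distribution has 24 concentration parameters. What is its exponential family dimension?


Exponential family dimension calculation:
Dirichlet with 24 components has 24 natural parameters.

24


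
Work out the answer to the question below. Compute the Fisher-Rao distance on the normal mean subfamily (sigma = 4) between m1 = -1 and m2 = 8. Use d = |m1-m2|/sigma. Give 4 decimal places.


On the fixed-variance normal subfamily, geodesic distance = |m1-m2|/sigma.
|-1 - 8| = 9.
sigma = 4.
d = 9/4 = 2.2500

2.2500


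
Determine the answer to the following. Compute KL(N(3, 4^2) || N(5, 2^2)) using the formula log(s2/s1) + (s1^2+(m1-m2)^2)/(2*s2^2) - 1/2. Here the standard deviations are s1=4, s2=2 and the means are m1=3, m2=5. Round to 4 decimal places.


KL divergence between normal distributions:
KL = log(s2/s1) + (s1^2 + (m1-m2)^2)/(2*s2^2) - 1/2.
log(2/4) = -0.693147.
(4^2 + (3-5)^2)/(2*2^2) = (16 + 4)/8 = 2.5.
KL = -0.693147 + 2.5 - 0.5 = 1.3069

1.3069


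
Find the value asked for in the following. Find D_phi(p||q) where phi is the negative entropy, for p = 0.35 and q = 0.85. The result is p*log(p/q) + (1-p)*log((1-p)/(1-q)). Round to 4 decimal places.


Bregman divergence with negative entropy generator:
D = p*log(p/q) + (1-p)*log((1-p)/(1-q)).
p = 0.35, q = 0.85.
p*log(p/q) = 0.35*log(0.35/0.85) = -0.310556.
(1-p)*log((1-p)/(1-q)) = 0.65*log(0.65/0.15) = 0.953119.
D = -0.310556 + 0.953119 = 0.6426

0.6426


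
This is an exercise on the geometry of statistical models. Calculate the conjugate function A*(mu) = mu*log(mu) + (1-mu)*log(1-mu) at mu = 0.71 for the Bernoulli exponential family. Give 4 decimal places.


Legendre transform for Bernoulli:
A*(mu) = mu*log(mu) + (1-mu)*log(1-mu).
mu = 0.71, 1-mu = 0.29.
mu*log(mu) = 0.71*log(0.71) = -0.243168.
(1-mu)*log(1-mu) = 0.29*log(0.29) = -0.358984.
A* = -0.243168 + -0.358984 = -0.6022

-0.6022


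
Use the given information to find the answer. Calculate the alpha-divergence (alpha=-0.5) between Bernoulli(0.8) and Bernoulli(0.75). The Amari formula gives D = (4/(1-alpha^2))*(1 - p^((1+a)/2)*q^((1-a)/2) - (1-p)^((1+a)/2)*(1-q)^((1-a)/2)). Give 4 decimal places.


Amari alpha-divergence:
D = (4/(1-alpha^2))*(1 - p^((1+a)/2)*q^((1-a)/2) - (1-p)^((1+a)/2)*(1-q)^((1-a)/2)).
alpha = -0.5, p = 0.8, q = 0.75.
e1 = (1+alpha)/2 = 0.25, e2 = (1-alpha)/2 = 0.75.
t1 = p^e1 * q^e2 = 0.8^0.25 * 0.75^0.75 = 0.762199.
t2 = (1-p)^e1 * (1-q)^e2 = 0.2^0.25 * 0.25^0.75 = 0.236435.
4/(1-alpha^2) = 5.333333.
D = 5.333333*(1 - 0.762199 - 0.236435) = 0.0073

0.0073


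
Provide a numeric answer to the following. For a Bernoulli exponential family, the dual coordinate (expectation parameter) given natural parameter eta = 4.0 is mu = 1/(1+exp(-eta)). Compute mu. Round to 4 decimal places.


Dual coordinate (expectation parameter) for Bernoulli:
mu = 1/(1+exp(-eta)).
eta = 4.0.
exp(-eta) = exp(-4.0) = 0.018316.
mu = 1/(1+0.018316) = 0.9820

0.9820


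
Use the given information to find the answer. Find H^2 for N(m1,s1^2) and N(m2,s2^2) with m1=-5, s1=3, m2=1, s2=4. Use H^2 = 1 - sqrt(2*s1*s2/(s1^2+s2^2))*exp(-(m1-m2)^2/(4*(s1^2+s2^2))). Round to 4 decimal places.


Squared Hellinger distance for Gaussians:
H^2 = 1 - sqrt(2*s1*s2/(s1^2+s2^2)) * exp(-(m1-m2)^2/(4*(s1^2+s2^2))).
s1^2 = 9, s2^2 = 16, s1^2+s2^2 = 25.
sqrt(2*3*4/(25)) = 0.979796.
(m1-m2)^2 = (-6)^2 = 36.
exp(-36/(4*25)) = exp(-0.36) = 0.697676.
H^2 = 1 - 0.979796*0.697676 = 0.3164

0.3164


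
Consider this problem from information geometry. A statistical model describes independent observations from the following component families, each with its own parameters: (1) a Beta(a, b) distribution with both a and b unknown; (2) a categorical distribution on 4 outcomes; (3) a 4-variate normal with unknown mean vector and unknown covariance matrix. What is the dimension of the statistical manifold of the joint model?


The dimension of a statistical manifold equals the number of free
(independent) real parameters of the model. For a product of independent
blocks the parameter counts add.
- Beta (a, b): 2.
- categorical on 4 outcomes (probabilities sum to 1): 4-1 = 3.
- 4-variate normal: 4 (mean) + 4*5/2 = 10 (symmetric covariance) = 14.
Total = 2 + 3 + 14 = 19.
Dimension = 19

19


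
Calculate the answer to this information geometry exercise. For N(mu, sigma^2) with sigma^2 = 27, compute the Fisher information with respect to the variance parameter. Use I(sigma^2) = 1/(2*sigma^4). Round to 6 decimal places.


Fisher information for variance: I(sigma^2) = 1/(2*sigma^4).
sigma^2 = 27, so sigma^4 = 729.
I = 1/(2*729) = 1/1458 = 0.000686

0.000686


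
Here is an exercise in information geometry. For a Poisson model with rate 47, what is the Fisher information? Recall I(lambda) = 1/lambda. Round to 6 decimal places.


Fisher information for Poisson: I(lambda) = 1/lambda.
lambda = 47.
I(lambda) = 1/47 = 0.021277

0.021277


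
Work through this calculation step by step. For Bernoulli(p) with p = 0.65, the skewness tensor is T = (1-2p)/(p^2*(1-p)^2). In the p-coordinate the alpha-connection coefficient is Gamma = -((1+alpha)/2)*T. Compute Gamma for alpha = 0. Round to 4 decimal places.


Skewness (Amari-Chentsov) tensor: T = (1-2p)/(p^2*(1-p)^2).
p = 0.65, 1-2p = -0.3, p^2 = 0.4225, (1-p)^2 = 0.1225.
T = -0.3/(0.4225 * 0.1225) = -5.796401.
In the p-coordinate, Gamma^(alpha) = Gamma^(0) - (alpha/2)*T with Gamma^(0) = (1/2)*g'(p) = -T/2,
so Gamma^(alpha) = -((1+alpha)/2)*T.
alpha = 0, -(1+alpha)/2 = -0.5.
Gamma = -0.5 * -5.796401 = 2.8982

2.8982


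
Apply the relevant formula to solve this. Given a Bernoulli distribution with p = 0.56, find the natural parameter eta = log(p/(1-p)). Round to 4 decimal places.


Natural parameter for Bernoulli: eta = log(p/(1-p)).
p = 0.56, 1-p = 0.44.
p/(1-p) = 1.272727.
eta = log(1.272727) = 0.2412

0.2412


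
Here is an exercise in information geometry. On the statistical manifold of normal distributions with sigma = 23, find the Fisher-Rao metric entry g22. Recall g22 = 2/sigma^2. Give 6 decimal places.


For the 2-parameter normal family, the Fisher metric has:
  g11 = 1/sigma^2, g22 = 2/sigma^2.
sigma = 23, sigma^2 = 529.
g22 = 0.003781

0.003781


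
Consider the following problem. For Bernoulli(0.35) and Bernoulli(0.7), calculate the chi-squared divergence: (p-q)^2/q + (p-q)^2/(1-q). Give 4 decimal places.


Chi-squared divergence between Bernoulli distributions:
chi^2 = (p-q)^2/q + (p-q)^2/(1-q).
p = 0.35, q = 0.7, p-q = -0.35.
(p-q)^2 = 0.1225.
term1 = 0.1225/0.7 = 0.175.
term2 = 0.1225/0.3 = 0.408333.
chi^2 = 0.175 + 0.408333 = 0.5833

0.5833


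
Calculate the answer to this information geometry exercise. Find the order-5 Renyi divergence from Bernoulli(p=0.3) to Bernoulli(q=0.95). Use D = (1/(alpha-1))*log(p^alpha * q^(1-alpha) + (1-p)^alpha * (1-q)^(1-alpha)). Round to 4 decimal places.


Renyi divergence of order alpha between Bernoulli distributions:
D = (1/(alpha-1))*log(p^alpha * q^(1-alpha) + (1-p)^alpha * (1-q)^(1-alpha)).
alpha = 5, p = 0.3, q = 0.95.
p^alpha * q^(1-alpha) = 0.3^5 * 0.95^-4 = 0.002983.
(1-p)^alpha * (1-q)^(1-alpha) = 0.7^5 * 0.05^-4 = 26891.2.
sum = 0.002983 + 26891.2 = 26891.202983.
D = (1/4)*log(26891.202983) = 2.5499

2.5499


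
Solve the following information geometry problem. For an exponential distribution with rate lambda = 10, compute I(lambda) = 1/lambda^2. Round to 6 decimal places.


Fisher information for exponential: I(lambda) = 1/lambda^2.
lambda = 10, lambda^2 = 100.
I = 1/100 = 0.010000

0.010000


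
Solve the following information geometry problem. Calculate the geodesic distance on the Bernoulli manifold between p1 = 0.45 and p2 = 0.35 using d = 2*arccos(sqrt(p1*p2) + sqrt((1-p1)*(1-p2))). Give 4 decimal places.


Geodesic distance on Bernoulli manifold:
d(p1,p2) = 2*arccos(sqrt(p1*p2) + sqrt((1-p1)*(1-p2))).
sqrt(p1*p2) = sqrt(0.45*0.35) = 0.396863.
sqrt((1-p1)*(1-p2)) = sqrt(0.55*0.65) = 0.597913.
arg = 0.396863 + 0.597913 = 0.994776.
d = 2*arccos(0.994776) = 0.2045

0.2045


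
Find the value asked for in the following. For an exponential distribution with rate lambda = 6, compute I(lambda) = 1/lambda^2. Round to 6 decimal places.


Fisher information for exponential: I(lambda) = 1/lambda^2.
lambda = 6, lambda^2 = 36.
I = 1/36 = 0.027778

0.027778


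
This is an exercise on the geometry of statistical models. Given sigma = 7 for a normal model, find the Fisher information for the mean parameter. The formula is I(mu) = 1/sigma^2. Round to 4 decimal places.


The Fisher information for the mean of a normal distribution is I(mu) = 1/sigma^2.
sigma = 7, so sigma^2 = 49.
I(mu) = 1/49 = 0.0204

0.0204


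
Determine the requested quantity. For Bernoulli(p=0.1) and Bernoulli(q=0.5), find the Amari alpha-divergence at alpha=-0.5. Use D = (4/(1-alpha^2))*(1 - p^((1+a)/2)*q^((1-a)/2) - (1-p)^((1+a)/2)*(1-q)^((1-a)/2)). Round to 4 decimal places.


Amari alpha-divergence:
D = (4/(1-alpha^2))*(1 - p^((1+a)/2)*q^((1-a)/2) - (1-p)^((1+a)/2)*(1-q)^((1-a)/2)).
alpha = -0.5, p = 0.1, q = 0.5.
e1 = (1+alpha)/2 = 0.25, e2 = (1-alpha)/2 = 0.75.
t1 = p^e1 * q^e2 = 0.1^0.25 * 0.5^0.75 = 0.33437.
t2 = (1-p)^e1 * (1-q)^e2 = 0.9^0.25 * 0.5^0.75 = 0.579146.
4/(1-alpha^2) = 5.333333.
D = 5.333333*(1 - 0.33437 - 0.579146) = 0.4612

0.4612


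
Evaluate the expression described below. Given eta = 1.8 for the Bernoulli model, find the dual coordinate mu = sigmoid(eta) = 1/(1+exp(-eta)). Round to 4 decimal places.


Dual coordinate (expectation parameter) for Bernoulli:
mu = 1/(1+exp(-eta)).
eta = 1.8.
exp(-eta) = exp(-1.8) = 0.165299.
mu = 1/(1+0.165299) = 0.8581

0.8581


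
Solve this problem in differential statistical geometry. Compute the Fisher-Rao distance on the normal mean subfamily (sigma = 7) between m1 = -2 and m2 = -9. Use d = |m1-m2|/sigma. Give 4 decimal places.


On the fixed-variance normal subfamily, geodesic distance = |m1-m2|/sigma.
|-2 - -9| = 7.
sigma = 7.
d = 7/7 = 1.0000

1.0000


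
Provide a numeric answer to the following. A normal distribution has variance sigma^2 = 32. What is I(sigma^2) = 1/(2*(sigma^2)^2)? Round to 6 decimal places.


Fisher information for variance: I(sigma^2) = 1/(2*sigma^4).
sigma^2 = 32, so sigma^4 = 1024.
I = 1/(2*1024) = 1/2048 = 0.000488

0.000488


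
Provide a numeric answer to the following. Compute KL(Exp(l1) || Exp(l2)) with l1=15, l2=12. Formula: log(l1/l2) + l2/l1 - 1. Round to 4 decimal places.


KL divergence for exponential family:
KL = log(l1/l2) + l2/l1 - 1.
log(15/12) = 0.223144.
12/15 = 0.8.
KL = 0.223144 + 0.8 - 1 = 0.0231

0.0231


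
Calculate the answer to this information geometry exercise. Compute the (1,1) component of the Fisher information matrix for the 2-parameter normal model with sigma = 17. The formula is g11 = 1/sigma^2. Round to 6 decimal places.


For the 2-parameter normal family, the Fisher metric has:
  g11 = 1/sigma^2, g22 = 2/sigma^2.
sigma = 17, sigma^2 = 289.
g11 = 0.003460

0.003460


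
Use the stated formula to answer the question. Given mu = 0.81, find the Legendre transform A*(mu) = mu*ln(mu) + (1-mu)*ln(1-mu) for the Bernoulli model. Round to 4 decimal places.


Legendre transform for Bernoulli:
A*(mu) = mu*log(mu) + (1-mu)*log(1-mu).
mu = 0.81, 1-mu = 0.19.
mu*log(mu) = 0.81*log(0.81) = -0.170684.
(1-mu)*log(1-mu) = 0.19*log(0.19) = -0.315539.
A* = -0.170684 + -0.315539 = -0.4862

-0.4862


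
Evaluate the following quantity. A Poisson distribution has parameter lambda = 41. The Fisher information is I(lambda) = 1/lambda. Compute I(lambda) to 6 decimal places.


Fisher information for Poisson: I(lambda) = 1/lambda.
lambda = 41.
I(lambda) = 1/41 = 0.024390

0.024390


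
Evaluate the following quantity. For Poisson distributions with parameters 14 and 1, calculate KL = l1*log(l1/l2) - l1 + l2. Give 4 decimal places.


KL divergence for Poisson:
KL = l1*log(l1/l2) - l1 + l2.
l1 = 14, l2 = 1.
log(14/1) = 2.639057.
l1*log(l1/l2) = 14 * 2.639057 = 36.946803.
KL = 36.946803 - 14 + 1 = 23.9468

23.9468


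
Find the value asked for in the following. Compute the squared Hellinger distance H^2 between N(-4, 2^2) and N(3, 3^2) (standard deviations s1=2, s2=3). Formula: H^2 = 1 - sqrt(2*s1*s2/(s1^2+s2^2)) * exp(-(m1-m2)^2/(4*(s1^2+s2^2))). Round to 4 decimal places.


Squared Hellinger distance for Gaussians:
H^2 = 1 - sqrt(2*s1*s2/(s1^2+s2^2)) * exp(-(m1-m2)^2/(4*(s1^2+s2^2))).
s1^2 = 4, s2^2 = 9, s1^2+s2^2 = 13.
sqrt(2*2*3/(13)) = 0.960769.
(m1-m2)^2 = (-7)^2 = 49.
exp(-49/(4*13)) = exp(-0.942308) = 0.389727.
H^2 = 1 - 0.960769*0.389727 = 0.6256

0.6256


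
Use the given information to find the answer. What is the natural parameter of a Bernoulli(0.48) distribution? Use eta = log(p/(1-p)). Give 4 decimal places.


Natural parameter for Bernoulli: eta = log(p/(1-p)).
p = 0.48, 1-p = 0.52.
p/(1-p) = 0.923077.
eta = log(0.923077) = -0.0800

-0.0800


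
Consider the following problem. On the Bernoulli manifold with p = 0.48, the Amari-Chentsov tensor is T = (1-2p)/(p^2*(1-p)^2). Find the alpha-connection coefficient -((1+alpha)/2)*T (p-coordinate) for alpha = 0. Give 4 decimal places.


Skewness (Amari-Chentsov) tensor: T = (1-2p)/(p^2*(1-p)^2).
p = 0.48, 1-2p = 0.04, p^2 = 0.2304, (1-p)^2 = 0.2704.
T = 0.04/(0.2304 * 0.2704) = 0.642053.
In the p-coordinate, Gamma^(alpha) = Gamma^(0) - (alpha/2)*T with Gamma^(0) = (1/2)*g'(p) = -T/2,
so Gamma^(alpha) = -((1+alpha)/2)*T.
alpha = 0, -(1+alpha)/2 = -0.5.
Gamma = -0.5 * 0.642053 = -0.3210

-0.3210


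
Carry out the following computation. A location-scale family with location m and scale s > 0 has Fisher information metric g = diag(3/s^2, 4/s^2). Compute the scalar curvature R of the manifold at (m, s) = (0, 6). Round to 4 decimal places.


The metric has the form g = (A dm^2 + B ds^2)/s^2 with A = 3, B = 4.
Substitute u = sqrt(A/B)*m: g = B*(du^2 + ds^2)/s^2, i.e. B times the
Poincare upper half-plane metric, which has constant Gaussian curvature -1.
Scaling a 2D metric by a constant c divides the Gaussian curvature by c,
so K = -1/B = -1/(4) = -0.2500 everywhere (the point (m, s) = (0, 6) is irrelevant:
the curvature is constant).
Scalar curvature in dimension 2: R = 2K = -2/(4) = -0.5000.

-0.5000


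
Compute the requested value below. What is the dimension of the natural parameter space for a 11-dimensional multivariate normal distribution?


Exponential family dimension calculation:
For 11-dim MVN: mean has 11 params, covariance has 11*12/2 = 66 unique entries.
Total dim = 11 + 66 = 77.

77


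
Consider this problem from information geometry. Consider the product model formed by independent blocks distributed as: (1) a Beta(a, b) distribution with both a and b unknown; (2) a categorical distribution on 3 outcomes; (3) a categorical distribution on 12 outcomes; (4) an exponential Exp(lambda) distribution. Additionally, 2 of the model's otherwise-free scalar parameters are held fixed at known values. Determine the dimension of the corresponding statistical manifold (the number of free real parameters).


The dimension of a statistical manifold equals the number of free
(independent) real parameters of the model. For a product of independent
blocks the parameter counts add.
- Beta (a, b): 2.
- categorical on 3 outcomes (probabilities sum to 1): 3-1 = 2.
- categorical on 12 outcomes (probabilities sum to 1): 12-1 = 11.
- exponential (lambda): 1.
Total = 2 + 2 + 11 + 1 = 16.
2 parameter(s) fixed at known values: 16 - 2 = 14.
Dimension = 14

14


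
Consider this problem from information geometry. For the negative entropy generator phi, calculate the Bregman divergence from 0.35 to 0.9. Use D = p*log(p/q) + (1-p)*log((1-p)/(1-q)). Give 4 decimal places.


Bregman divergence with negative entropy generator:
D = p*log(p/q) + (1-p)*log((1-p)/(1-q)).
p = 0.35, q = 0.9.
p*log(p/q) = 0.35*log(0.35/0.9) = -0.330562.
(1-p)*log((1-p)/(1-q)) = 0.65*log(0.65/0.1) = 1.216671.
D = -0.330562 + 1.216671 = 0.8861

0.8861


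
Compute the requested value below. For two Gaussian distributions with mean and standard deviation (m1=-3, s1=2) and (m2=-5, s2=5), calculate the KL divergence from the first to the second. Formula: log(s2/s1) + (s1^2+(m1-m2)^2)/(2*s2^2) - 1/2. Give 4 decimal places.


KL divergence between normal distributions:
KL = log(s2/s1) + (s1^2 + (m1-m2)^2)/(2*s2^2) - 1/2.
log(5/2) = 0.916291.
(2^2 + (-3--5)^2)/(2*5^2) = (4 + 4)/50 = 0.16.
KL = 0.916291 + 0.16 - 0.5 = 0.5763

0.5763


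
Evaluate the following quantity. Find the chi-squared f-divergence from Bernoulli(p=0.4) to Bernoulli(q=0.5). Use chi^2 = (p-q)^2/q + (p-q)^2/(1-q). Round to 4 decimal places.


Chi-squared divergence between Bernoulli distributions:
chi^2 = (p-q)^2/q + (p-q)^2/(1-q).
p = 0.4, q = 0.5, p-q = -0.1.
(p-q)^2 = 0.01.
term1 = 0.01/0.5 = 0.02.
term2 = 0.01/0.5 = 0.02.
chi^2 = 0.02 + 0.02 = 0.0400

0.0400


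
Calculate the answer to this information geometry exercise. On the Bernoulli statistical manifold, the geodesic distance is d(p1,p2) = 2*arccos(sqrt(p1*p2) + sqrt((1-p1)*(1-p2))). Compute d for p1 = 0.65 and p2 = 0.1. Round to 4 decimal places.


Geodesic distance on Bernoulli manifold:
d(p1,p2) = 2*arccos(sqrt(p1*p2) + sqrt((1-p1)*(1-p2))).
sqrt(p1*p2) = sqrt(0.65*0.1) = 0.254951.
sqrt((1-p1)*(1-p2)) = sqrt(0.35*0.9) = 0.561249.
arg = 0.254951 + 0.561249 = 0.8162.
d = 2*arccos(0.8162) = 1.2320

1.2320


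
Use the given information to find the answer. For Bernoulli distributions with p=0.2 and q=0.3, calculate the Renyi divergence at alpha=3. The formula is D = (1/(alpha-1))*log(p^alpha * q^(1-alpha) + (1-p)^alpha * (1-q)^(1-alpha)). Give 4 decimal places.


Renyi divergence of order alpha between Bernoulli distributions:
D = (1/(alpha-1))*log(p^alpha * q^(1-alpha) + (1-p)^alpha * (1-q)^(1-alpha)).
alpha = 3, p = 0.2, q = 0.3.
p^alpha * q^(1-alpha) = 0.2^3 * 0.3^-2 = 0.088889.
(1-p)^alpha * (1-q)^(1-alpha) = 0.8^3 * 0.7^-2 = 1.044898.
sum = 0.088889 + 1.044898 = 1.133787.
D = (1/2)*log(1.133787) = 0.0628

0.0628


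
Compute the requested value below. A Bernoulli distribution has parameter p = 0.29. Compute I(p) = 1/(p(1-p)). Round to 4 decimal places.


For Bernoulli(p), Fisher information is I(p) = 1/(p*(1-p)).
p = 0.29, 1-p = 0.71.
p*(1-p) = 0.2059.
I(p) = 1/0.2059 = 4.8567

4.8567


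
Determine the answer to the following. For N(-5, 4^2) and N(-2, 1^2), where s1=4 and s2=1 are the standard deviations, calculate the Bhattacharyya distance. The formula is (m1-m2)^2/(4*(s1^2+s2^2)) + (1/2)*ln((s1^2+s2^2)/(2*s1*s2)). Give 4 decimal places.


Bhattacharyya distance between two Gaussians:
DB = (m1-m2)^2/(4*(s1^2+s2^2)) + (1/2)*ln((s1^2+s2^2)/(2*s1*s2)).
(m1-m2)^2 = (-3)^2 = 9.
s1^2+s2^2 = 16 + 1 = 17.
term1 = 9/68 = 0.132353.
term2 = 0.5*ln(17/8.0) = 0.376886.
DB = 0.132353 + 0.376886 = 0.5092

0.5092


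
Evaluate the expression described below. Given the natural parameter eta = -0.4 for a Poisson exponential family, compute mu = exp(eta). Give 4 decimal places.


Expectation parameter for Poisson exponential family:
mu = exp(eta).
eta = -0.4.
mu = exp(-0.4) = 0.6703

0.6703


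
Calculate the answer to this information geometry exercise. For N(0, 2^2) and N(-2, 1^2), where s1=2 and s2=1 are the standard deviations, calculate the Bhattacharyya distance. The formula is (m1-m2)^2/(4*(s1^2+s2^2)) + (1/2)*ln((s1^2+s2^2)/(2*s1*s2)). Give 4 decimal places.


Bhattacharyya distance between two Gaussians:
DB = (m1-m2)^2/(4*(s1^2+s2^2)) + (1/2)*ln((s1^2+s2^2)/(2*s1*s2)).
(m1-m2)^2 = (2)^2 = 4.
s1^2+s2^2 = 4 + 1 = 5.
term1 = 4/20 = 0.2.
term2 = 0.5*ln(5/4.0) = 0.111572.
DB = 0.2 + 0.111572 = 0.3116

0.3116


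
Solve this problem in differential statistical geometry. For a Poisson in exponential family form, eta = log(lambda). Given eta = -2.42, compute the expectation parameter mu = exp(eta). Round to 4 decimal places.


Expectation parameter for Poisson exponential family:
mu = exp(eta).
eta = -2.42.
mu = exp(-2.42) = 0.0889

0.0889


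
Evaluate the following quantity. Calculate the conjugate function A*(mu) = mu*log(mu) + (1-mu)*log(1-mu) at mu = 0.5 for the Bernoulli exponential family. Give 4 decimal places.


Legendre transform for Bernoulli:
A*(mu) = mu*log(mu) + (1-mu)*log(1-mu).
mu = 0.5, 1-mu = 0.5.
mu*log(mu) = 0.5*log(0.5) = -0.346574.
(1-mu)*log(1-mu) = 0.5*log(0.5) = -0.346574.
A* = -0.346574 + -0.346574 = -0.6931

-0.6931


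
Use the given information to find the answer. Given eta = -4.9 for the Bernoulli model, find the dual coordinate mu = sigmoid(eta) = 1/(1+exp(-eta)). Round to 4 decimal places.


Dual coordinate (expectation parameter) for Bernoulli:
mu = 1/(1+exp(-eta)).
eta = -4.9.
exp(-eta) = exp(4.9) = 134.28978.
mu = 1/(1+134.28978) = 0.0074

0.0074


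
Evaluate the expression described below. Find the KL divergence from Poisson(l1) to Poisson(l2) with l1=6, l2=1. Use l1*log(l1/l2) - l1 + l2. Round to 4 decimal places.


KL divergence for Poisson:
KL = l1*log(l1/l2) - l1 + l2.
l1 = 6, l2 = 1.
log(6/1) = 1.791759.
l1*log(l1/l2) = 6 * 1.791759 = 10.750557.
KL = 10.750557 - 6 + 1 = 5.7506

5.7506


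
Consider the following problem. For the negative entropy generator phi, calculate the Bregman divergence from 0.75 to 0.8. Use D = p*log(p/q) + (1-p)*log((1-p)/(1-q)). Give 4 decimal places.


Bregman divergence with negative entropy generator:
D = p*log(p/q) + (1-p)*log((1-p)/(1-q)).
p = 0.75, q = 0.8.
p*log(p/q) = 0.75*log(0.75/0.8) = -0.048404.
(1-p)*log((1-p)/(1-q)) = 0.25*log(0.25/0.2) = 0.055786.
D = -0.048404 + 0.055786 = 0.0074

0.0074


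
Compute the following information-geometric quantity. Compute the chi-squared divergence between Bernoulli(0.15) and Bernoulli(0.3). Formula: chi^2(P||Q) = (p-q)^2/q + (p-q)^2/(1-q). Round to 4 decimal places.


Chi-squared divergence between Bernoulli distributions:
chi^2 = (p-q)^2/q + (p-q)^2/(1-q).
p = 0.15, q = 0.3, p-q = -0.15.
(p-q)^2 = 0.0225.
term1 = 0.0225/0.3 = 0.075.
term2 = 0.0225/0.7 = 0.032143.
chi^2 = 0.075 + 0.032143 = 0.1071

0.1071


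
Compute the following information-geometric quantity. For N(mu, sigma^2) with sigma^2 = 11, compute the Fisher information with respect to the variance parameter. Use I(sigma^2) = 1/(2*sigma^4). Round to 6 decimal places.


Fisher information for variance: I(sigma^2) = 1/(2*sigma^4).
sigma^2 = 11, so sigma^4 = 121.
I = 1/(2*121) = 1/242 = 0.004132

0.004132


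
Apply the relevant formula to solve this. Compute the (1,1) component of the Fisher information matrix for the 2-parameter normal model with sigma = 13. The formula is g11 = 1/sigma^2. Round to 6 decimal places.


For the 2-parameter normal family, the Fisher metric has:
  g11 = 1/sigma^2, g22 = 2/sigma^2.
sigma = 13, sigma^2 = 169.
g11 = 0.005917

0.005917


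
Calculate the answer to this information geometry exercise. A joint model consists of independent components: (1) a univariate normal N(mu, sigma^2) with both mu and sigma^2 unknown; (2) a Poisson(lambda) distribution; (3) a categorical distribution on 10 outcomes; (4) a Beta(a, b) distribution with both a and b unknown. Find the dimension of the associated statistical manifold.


The dimension of a statistical manifold equals the number of free
(independent) real parameters of the model. For a product of independent
blocks the parameter counts add.
- normal (mu, sigma^2): 2.
- Poisson (lambda): 1.
- categorical on 10 outcomes (probabilities sum to 1): 10-1 = 9.
- Beta (a, b): 2.
Total = 2 + 1 + 9 + 2 = 14.
Dimension = 14

14


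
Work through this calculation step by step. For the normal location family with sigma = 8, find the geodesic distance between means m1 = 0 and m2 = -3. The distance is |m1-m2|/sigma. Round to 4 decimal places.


On the fixed-variance normal subfamily, geodesic distance = |m1-m2|/sigma.
|0 - -3| = 3.
sigma = 8.
d = 3/8 = 0.3750

0.3750
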